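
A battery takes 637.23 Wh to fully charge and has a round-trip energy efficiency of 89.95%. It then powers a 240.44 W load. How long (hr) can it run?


Step 1: E_discharge = eta/100 * E_charge = 89.95/100 * 637.23 = 573.19 Wh
Step 2: t = E_discharge / P = 573.19 / 240.44 = 2.384 hr

2.384 hr


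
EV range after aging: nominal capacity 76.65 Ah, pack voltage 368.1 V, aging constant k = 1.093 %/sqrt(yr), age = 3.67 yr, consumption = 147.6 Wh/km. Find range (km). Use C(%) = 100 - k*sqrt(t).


Step 1: capacity retention = 100 - 1.093 * sqrt(3.67) = 100 - 1.093 * 1.9157 = 97.906%
Step 2: C_now = 76.65 * 97.906/100 = 75.045 Ah
Step 3: E_pack = V * C_now = 368.1 * 75.045 = 27624 Wh
Step 4: range = E_pack / consumption = 27624 / 147.6 = 187.2 km

187.2 km


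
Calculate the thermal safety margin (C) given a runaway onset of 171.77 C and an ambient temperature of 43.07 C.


margin = T_onset - T_ambient = 171.77 - 43.07 = 128.7 C

128.7 C


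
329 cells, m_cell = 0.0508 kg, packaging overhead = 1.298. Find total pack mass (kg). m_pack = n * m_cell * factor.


Cell mass sum = 329 * 0.0508 = 16.713 kg
With overhead 1.298: m_pack = 16.713 * 1.298 = 21.69 kg

21.69 kg


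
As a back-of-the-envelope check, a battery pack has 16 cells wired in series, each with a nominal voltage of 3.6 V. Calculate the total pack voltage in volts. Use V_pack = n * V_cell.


V_pack = n * V_cell = 16 * 3.6 = 57.6 V

57.6 V


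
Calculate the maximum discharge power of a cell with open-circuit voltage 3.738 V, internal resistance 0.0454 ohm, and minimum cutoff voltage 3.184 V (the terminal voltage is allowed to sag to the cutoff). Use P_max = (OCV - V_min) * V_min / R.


dV = OCV - V_min = 0.554 V (so I_max = dV / R)
P_max = dV * V_min / R = 0.554 * 3.184 / 0.0454 = 38.85 W

38.85 W


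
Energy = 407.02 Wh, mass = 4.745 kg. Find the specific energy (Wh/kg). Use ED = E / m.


ED = E / m = 407.02 / 4.745 = 85.78 Wh/kg

85.78 Wh/kg


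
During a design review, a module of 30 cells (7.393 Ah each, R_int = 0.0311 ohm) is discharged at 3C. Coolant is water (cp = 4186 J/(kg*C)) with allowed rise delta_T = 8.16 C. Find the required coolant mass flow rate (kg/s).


Step 1: I = 3 * 7.393 = 22.179 A
Step 2: Q_cell = I^2 * R = 22.179^2 * 0.0311 = 15.298 W
Step 3: Q_total = 30 * 15.298 = 458.94 W
Step 4: m_dot = Q_total / (cp * dT) = 458.94 / (4186 * 8.16) = 0.01344 kg/s

0.01344 kg/s


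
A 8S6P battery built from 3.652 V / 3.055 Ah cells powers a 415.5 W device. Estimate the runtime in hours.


Step 1: E_pack = Ns * V_cell * Np * C_cell = 8 * 3.652 * 6 * 3.055 = 535.53 Wh
Step 2: t = E_pack / P = 535.53 / 415.5 = 1.289 hr

1.289 hr


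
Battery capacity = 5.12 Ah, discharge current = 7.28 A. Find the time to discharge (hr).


Runtime = 5.12 Ah / 7.28 A = 0.7033 hr

0.7033 hr


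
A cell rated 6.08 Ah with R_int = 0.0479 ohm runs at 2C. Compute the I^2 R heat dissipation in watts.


Step 1: I = C_rate * capacity = 2 * 6.08 = 12.16 A
Step 2: Q = I^2 * R = 12.16^2 * 0.0479 = 147.87 * 0.0479 = 7.083 W

7.083 W


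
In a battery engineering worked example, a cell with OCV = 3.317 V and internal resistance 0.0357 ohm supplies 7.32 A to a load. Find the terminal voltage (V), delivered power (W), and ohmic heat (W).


Step 1: V_terminal = OCV - I*R = 3.317 - 7.32 * 0.0357 = 3.0557 V
Step 2: P_out = V_terminal * I = 3.0557 * 7.32 = 22.37 W
Step 3: Q = I^2 * R = 7.32^2 * 0.0357 = 1.913 W

V=3.0557 V, P=22.37 W, Q=1.913 W


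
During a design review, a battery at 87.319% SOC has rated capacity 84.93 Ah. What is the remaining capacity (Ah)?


remaining = SOC / 100 * total = 87.319 / 100 * 84.93 = 74.16 Ah

74.16 Ah


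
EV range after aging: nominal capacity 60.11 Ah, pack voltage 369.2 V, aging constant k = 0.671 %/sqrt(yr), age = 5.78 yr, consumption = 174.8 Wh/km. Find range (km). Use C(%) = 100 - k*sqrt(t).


Step 1: capacity retention = 100 - 0.671 * sqrt(5.78) = 100 - 0.671 * 2.4042 = 98.387%
Step 2: C_now = 60.11 * 98.387/100 = 59.14 Ah
Step 3: E_pack = V * C_now = 369.2 * 59.14 = 21834 Wh
Step 4: range = E_pack / consumption = 21834 / 174.8 = 124.9 km

124.9 km


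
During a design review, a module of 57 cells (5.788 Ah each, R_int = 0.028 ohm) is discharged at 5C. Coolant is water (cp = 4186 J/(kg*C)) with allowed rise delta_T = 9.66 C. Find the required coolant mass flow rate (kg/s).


Step 1: I = 5 * 5.788 = 28.94 A
Step 2: Q_cell = I^2 * R = 28.94^2 * 0.028 = 23.451 W
Step 3: Q_total = 57 * 23.451 = 1336.7 W
Step 4: m_dot = Q_total / (cp * dT) = 1336.7 / (4186 * 9.66) = 0.03306 kg/s

0.03306 kg/s


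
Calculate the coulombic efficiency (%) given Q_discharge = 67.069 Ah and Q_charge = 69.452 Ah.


Coulombic efficiency = 67.069/69.452 * 100% = 96.57%

96.57%


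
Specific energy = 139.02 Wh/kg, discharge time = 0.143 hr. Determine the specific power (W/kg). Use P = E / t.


Specific power = 139.02 Wh/kg / 0.143 hr = 972.2 W/kg

972.2 W/kg


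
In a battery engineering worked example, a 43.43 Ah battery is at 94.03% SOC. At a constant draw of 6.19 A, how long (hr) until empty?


Step 1: remaining = SOC/100 * C_total = 94.03/100 * 43.43 = 40.837 Ah
Step 2: t = remaining / I = 40.837 / 6.19 = 6.597 hr

6.597 hr


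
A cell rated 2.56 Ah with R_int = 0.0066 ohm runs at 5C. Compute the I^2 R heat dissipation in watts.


Step 1: I = C_rate * capacity = 5 * 2.56 = 12.8 A
Step 2: Q = I^2 * R = 12.8^2 * 0.0066 = 163.84 * 0.0066 = 1.081 W

1.081 W


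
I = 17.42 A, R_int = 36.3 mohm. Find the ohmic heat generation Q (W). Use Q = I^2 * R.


Convert: R = 36.3 mohm = 0.0363 ohm
Q = I^2 * R = 17.42^2 * 0.0363 = 11.02 W

11.02 W


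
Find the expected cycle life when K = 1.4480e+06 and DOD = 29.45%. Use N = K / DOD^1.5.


Step 1: DOD^1.5 = 29.45^1.5 = 159.82
Step 2: N = 1.4480e+06 / 159.82 = 9060 cycles

9060 cycles


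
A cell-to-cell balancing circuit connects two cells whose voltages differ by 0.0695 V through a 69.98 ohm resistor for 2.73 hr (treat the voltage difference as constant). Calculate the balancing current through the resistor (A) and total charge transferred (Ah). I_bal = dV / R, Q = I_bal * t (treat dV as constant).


First, Ohm's law: I_bal = 0.0695 V / 69.98 ohm = 9.9314e-04 A
Then Q = I * t = 9.9314e-04 A * 2.73 hr = 0.002711 Ah

I=9.9314e-04 A, Q=0.002711 Ah


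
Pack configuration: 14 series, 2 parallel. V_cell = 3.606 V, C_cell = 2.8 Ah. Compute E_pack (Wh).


V_pack = 14 * 3.606 = 50.484 V
C_pack = 2 * 2.8 = 5.6 Ah
E = V_pack * C_pack = 50.484 * 5.6 = 282.7 Wh

282.7 Wh


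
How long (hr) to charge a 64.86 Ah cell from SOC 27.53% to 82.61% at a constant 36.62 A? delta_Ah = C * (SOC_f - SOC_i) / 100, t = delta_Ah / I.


Step 1: dSOC = 82.61% - 27.53% = 55.08%
Step 2: delta_Ah = 64.86 * 55.08 / 100 = 35.725 Ah
Step 3: t = 35.725 / 36.62 = 0.9756 hr

0.9756 hr


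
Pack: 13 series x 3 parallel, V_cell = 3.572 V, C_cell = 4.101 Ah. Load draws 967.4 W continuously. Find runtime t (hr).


Step 1: E_pack = Ns * V_cell * Np * C_cell = 13 * 3.572 * 3 * 4.101 = 571.3 Wh
Step 2: t = E_pack / P = 571.3 / 967.4 = 0.5906 hr

0.5906 hr


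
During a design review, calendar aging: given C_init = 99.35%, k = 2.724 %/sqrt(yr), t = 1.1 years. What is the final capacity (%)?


Step 1: sqrt(1.1 yr) = 1.0488
Step 2: drop = 2.724 * 1.0488 = 2.8569
Step 3: C_final = 99.35 - 2.8569 = 96.49%

96.49%


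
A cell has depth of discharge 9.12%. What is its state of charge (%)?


SOC = 100 - DOD = 100 - 9.12 = 90.88%

90.88%


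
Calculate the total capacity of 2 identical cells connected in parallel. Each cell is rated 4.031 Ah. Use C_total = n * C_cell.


C_total = 2 * 4.031 = 8.062 Ah

8.062 Ah


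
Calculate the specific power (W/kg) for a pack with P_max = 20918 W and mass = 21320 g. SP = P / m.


Convert: m = 21320 g = 21.32 kg
SP = P / m = 20918 / 21.32 = 981.1 W/kg

981.1 W/kg


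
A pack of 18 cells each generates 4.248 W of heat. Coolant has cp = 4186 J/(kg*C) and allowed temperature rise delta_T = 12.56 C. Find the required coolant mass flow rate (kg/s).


Step 1: Total heat Q = 18 * 4.248 W = 76.464 W
Step 2: denom = cp * dT = 4186 * 12.56 = 52576
Step 3: m_dot = 76.464 / 52576 = 0.001454 kg/s

0.001454 kg/s


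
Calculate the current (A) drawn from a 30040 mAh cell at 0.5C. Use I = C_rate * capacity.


Convert: capacity = 30040 mAh = 30.04 Ah
I = C_rate * capacity = 0.5 * 30.04 = 15.02 A

15.02 A


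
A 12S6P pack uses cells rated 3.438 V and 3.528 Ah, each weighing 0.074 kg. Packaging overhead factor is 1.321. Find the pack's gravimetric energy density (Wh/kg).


Step 1: V_pack = 12 * 3.438 = 41.256 V
Step 2: C_pack = 6 * 3.528 = 21.168 Ah
Step 3: E_pack = V_pack * C_pack = 41.256 * 21.168 = 873.31 Wh
Step 4: m_pack = 12 * 6 * 0.074 * 1.321 = 7.0383 kg
Step 5: ED = E_pack / m_pack = 873.31 / 7.0383 = 124.1 Wh/kg

124.1 Wh/kg


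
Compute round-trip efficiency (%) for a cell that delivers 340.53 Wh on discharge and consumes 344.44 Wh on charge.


Round-trip efficiency = 340.53/344.44 * 100% = 98.86%

98.86%


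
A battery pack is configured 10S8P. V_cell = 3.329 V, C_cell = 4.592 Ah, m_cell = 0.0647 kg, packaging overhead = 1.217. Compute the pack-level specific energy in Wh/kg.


Step 1: V_pack = 10 * 3.329 = 33.29 V
Step 2: C_pack = 8 * 4.592 = 36.736 Ah
Step 3: E_pack = V_pack * C_pack = 33.29 * 36.736 = 1222.9 Wh
Step 4: m_pack = 10 * 8 * 0.0647 * 1.217 = 6.2992 kg
Step 5: ED = E_pack / m_pack = 1222.9 / 6.2992 = 194.1 Wh/kg

194.1 Wh/kg


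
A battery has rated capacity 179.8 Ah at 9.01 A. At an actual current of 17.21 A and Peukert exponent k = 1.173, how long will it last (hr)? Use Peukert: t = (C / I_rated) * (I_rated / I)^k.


t_rated = C / I_rated = 179.8 / 9.01 = 19.956 hr
(I_rated/I)^k = (0.52353)^1.173 = 0.46808
t = t_rated * (I_rated/I)^k = 19.956 * 0.46808 = 9.341 hr

9.341 hr


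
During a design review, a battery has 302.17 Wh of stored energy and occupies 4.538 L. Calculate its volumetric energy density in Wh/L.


ED = E / V = 302.17 / 4.538 = 66.59 Wh/L

66.59 Wh/L


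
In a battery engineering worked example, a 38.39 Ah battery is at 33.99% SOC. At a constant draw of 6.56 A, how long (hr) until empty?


Step 1: remaining = SOC/100 * C_total = 33.99/100 * 38.39 = 13.049 Ah
Step 2: t = remaining / I = 13.049 / 6.56 = 1.989 hr

1.989 hr


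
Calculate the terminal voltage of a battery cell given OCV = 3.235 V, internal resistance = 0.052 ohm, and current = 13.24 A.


IR drop = 13.24 * 0.052 = 0.68848 V
V = 3.235 - 0.68848 = 2.547 V

2.547 V


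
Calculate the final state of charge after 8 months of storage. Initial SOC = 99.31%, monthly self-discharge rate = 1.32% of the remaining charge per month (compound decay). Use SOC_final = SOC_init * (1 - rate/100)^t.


Monthly retention factor = 1 - 1.32/100 = 0.9868
Over 8 months: factor^8 = 0.89915
SOC_final = 99.31 * 0.89915 = 89.29%

89.29%


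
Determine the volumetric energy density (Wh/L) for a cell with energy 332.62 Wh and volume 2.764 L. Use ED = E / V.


ED = E / V = 332.62 / 2.764 = 120.3 Wh/L

120.3 Wh/L


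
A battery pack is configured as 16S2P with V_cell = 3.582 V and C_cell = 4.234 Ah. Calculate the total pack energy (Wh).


E = Ns * Vcell * Np * Ccell = 16 * 3.582 * 2 * 4.234 = 485.3 Wh

485.3 Wh


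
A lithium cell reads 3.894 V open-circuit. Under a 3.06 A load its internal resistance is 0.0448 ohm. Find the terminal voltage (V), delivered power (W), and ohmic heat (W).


Step 1: V_terminal = OCV - I*R = 3.894 - 3.06 * 0.0448 = 3.7569 V
Step 2: P_out = V_terminal * I = 3.7569 * 3.06 = 11.50 W
Step 3: Q = I^2 * R = 3.06^2 * 0.0448 = 0.4195 W

V=3.7569 V, P=11.50 W, Q=0.4195 W


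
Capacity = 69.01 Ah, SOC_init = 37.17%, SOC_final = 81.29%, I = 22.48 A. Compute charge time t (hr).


delta_Ah = 69.01 * (81.29 - 37.17) / 100 = 30.447 Ah
t = delta_Ah / I = 30.447 / 22.48 = 1.354 hr

1.354 hr


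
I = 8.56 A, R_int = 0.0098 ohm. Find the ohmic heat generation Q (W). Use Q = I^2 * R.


Q = I^2 * R = 8.56^2 * 0.0098 = 0.7181 W

0.7181 W


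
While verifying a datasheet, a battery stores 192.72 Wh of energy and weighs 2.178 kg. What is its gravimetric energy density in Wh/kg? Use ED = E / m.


Specific energy = 192.72 Wh / 2.178 kg = 88.48 Wh/kg

88.48 Wh/kg


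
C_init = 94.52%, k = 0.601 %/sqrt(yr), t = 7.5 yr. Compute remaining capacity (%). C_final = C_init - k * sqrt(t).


Step 1: sqrt(7.5 yr) = 2.7386
Step 2: drop = 0.601 * 2.7386 = 1.6459
Step 3: C_final = 94.52 - 1.6459 = 92.87%

92.87%


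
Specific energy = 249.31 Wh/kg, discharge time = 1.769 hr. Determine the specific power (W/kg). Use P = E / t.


Specific power = 249.31 Wh/kg / 1.769 hr = 140.9 W/kg

140.9 W/kg


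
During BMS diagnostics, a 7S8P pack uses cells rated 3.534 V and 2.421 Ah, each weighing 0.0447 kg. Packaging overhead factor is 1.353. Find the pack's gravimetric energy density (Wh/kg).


Step 1: V_pack = 7 * 3.534 = 24.738 V
Step 2: C_pack = 8 * 2.421 = 19.368 Ah
Step 3: E_pack = V_pack * C_pack = 24.738 * 19.368 = 479.13 Wh
Step 4: m_pack = 7 * 8 * 0.0447 * 1.353 = 3.3868 kg
Step 5: ED = E_pack / m_pack = 479.13 / 3.3868 = 141.5 Wh/kg

141.5 Wh/kg


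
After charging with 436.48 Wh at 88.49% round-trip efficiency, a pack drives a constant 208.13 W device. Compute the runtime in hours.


Step 1: E_discharge = eta/100 * E_charge = 88.49/100 * 436.48 = 386.24 Wh
Step 2: t = E_discharge / P = 386.24 / 208.13 = 1.856 hr

1.856 hr


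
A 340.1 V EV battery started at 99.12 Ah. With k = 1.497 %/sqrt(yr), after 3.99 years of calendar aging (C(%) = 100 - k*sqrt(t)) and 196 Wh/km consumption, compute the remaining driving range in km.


Step 1: capacity retention = 100 - 1.497 * sqrt(3.99) = 100 - 1.497 * 1.9975 = 97.01%
Step 2: C_now = 99.12 * 97.01/100 = 96.156 Ah
Step 3: E_pack = V * C_now = 340.1 * 96.156 = 32703 Wh
Step 4: range = E_pack / consumption = 32703 / 196 = 166.9 km

166.9 km


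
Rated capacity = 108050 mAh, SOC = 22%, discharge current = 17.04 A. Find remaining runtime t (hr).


Convert: C_total = 108050 mAh = 108.05 Ah
Step 1: remaining = SOC/100 * C_total = 22/100 * 108.05 = 23.771 Ah
Step 2: t = remaining / I = 23.771 / 17.04 = 1.395 hr

1.395 hr


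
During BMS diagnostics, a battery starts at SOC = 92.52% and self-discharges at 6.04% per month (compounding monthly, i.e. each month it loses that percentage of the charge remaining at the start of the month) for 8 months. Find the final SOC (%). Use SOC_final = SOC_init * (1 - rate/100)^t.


decay = (1 - 6.04/100)^8 = 0.6075
SOC_final = 92.52 * 0.6075 = 56.21%

56.21%


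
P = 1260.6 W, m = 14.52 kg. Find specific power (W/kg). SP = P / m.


Specific power = 1260.6 W / 14.52 kg = 86.82 W/kg

86.82 W/kg


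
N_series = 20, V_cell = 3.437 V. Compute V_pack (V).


Series voltages add: 20 * 3.437 V = 68.74 V

68.74 V


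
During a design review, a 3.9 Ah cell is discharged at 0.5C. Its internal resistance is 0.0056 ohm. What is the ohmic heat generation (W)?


Step 1: I = C_rate * capacity = 0.5 * 3.9 = 1.95 A
Step 2: Q = I^2 * R = 1.95^2 * 0.0056 = 3.8025 * 0.0056 = 0.02129 W

0.02129 W


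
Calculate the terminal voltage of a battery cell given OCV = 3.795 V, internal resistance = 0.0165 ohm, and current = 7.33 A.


IR drop = 7.33 * 0.0165 = 0.12095 V
V = 3.795 - 0.12095 = 3.674 V

3.674 V


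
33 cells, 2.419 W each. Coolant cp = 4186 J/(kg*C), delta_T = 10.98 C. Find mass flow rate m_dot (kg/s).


Step 1: Total heat Q = 33 * 2.419 W = 79.827 W
Step 2: denom = cp * dT = 4186 * 10.98 = 45962
Step 3: m_dot = 79.827 / 45962 = 0.001737 kg/s

0.001737 kg/s


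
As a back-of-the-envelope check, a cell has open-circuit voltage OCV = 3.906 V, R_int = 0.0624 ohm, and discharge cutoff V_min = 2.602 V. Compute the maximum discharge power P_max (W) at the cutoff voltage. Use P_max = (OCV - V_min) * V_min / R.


P_max = (OCV - V_min) * V_min / R = (3.906 - 2.602) * 2.602 / 0.0624 = 1.304 * 2.602 / 0.0624 = 54.38 W

54.38 W


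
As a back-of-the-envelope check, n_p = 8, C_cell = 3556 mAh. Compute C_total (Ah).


Convert: C_cell = 3556 mAh = 3.556 Ah
C_total = 8 * 3.556 = 28.448 Ah

28.448 Ah


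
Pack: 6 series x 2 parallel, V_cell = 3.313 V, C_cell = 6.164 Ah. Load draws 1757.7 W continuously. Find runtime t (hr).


Step 1: E_pack = Ns * V_cell * Np * C_cell = 6 * 3.313 * 2 * 6.164 = 245.06 Wh
Step 2: t = E_pack / P = 245.06 / 1757.7 = 0.1394 hr

0.1394 hr


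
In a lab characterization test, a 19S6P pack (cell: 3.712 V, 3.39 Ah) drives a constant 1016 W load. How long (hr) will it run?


Step 1: E_pack = Ns * V_cell * Np * C_cell = 19 * 3.712 * 6 * 3.39 = 1434.5 Wh
Step 2: t = E_pack / P = 1434.5 / 1016 = 1.412 hr

1.412 hr


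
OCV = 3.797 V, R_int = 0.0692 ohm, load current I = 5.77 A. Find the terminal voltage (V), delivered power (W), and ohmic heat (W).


Step 1: V_terminal = OCV - I*R = 3.797 - 5.77 * 0.0692 = 3.3977 V
Step 2: P_out = V_terminal * I = 3.3977 * 5.77 = 19.60 W
Step 3: Q = I^2 * R = 5.77^2 * 0.0692 = 2.304 W

V=3.3977 V, P=19.60 W, Q=2.304 W


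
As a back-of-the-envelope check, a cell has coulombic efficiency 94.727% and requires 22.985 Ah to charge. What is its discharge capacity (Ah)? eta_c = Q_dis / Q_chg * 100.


Q_dis = eta/100 * Q_chg = 94.727/100 * 22.985 = 21.77 Ah

21.77 Ah


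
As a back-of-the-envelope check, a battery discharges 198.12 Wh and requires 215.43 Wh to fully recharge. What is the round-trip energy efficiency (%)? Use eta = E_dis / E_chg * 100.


eta_e = E_dis / E_chg * 100 = 198.12 / 215.43 * 100 = 91.96%

91.96%


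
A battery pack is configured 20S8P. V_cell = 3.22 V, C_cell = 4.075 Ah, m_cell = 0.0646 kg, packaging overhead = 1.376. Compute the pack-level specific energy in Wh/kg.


Step 1: V_pack = 20 * 3.22 = 64.4 V
Step 2: C_pack = 8 * 4.075 = 32.6 Ah
Step 3: E_pack = V_pack * C_pack = 64.4 * 32.6 = 2099.4 Wh
Step 4: m_pack = 20 * 8 * 0.0646 * 1.376 = 14.222 kg
Step 5: ED = E_pack / m_pack = 2099.4 / 14.222 = 147.6 Wh/kg

147.6 Wh/kg


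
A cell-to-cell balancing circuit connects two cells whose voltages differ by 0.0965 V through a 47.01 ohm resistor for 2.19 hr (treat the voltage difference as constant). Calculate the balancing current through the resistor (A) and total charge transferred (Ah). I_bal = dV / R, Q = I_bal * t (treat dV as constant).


I_bal = dV / R = 0.0965 / 47.01 = 0.0020528 A
Q = I_bal * t = 0.0020528 * 2.19 = 0.004496 Ah

I=0.0020528 A, Q=0.004496 Ah


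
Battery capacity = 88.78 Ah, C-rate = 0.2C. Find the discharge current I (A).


I = C_rate * capacity = 0.2 * 88.78 = 17.756 A

17.756 A


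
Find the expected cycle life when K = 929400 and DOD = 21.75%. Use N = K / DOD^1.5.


Step 1: DOD^1.5 = 21.75^1.5 = 101.44
Step 2: N = 929400 / 101.44 = 9162 cycles

9162 cycles


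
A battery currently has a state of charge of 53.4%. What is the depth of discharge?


DOD = 100 - SOC = 100 - 53.4 = 46.6%

46.6%


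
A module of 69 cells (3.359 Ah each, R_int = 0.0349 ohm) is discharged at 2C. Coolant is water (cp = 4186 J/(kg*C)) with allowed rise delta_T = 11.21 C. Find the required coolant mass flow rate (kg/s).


Step 1: I = 2 * 3.359 = 6.718 A
Step 2: Q_cell = I^2 * R = 6.718^2 * 0.0349 = 1.5751 W
Step 3: Q_total = 69 * 1.5751 = 108.68 W
Step 4: m_dot = Q_total / (cp * dT) = 108.68 / (4186 * 11.21) = 0.002316 kg/s

0.002316 kg/s


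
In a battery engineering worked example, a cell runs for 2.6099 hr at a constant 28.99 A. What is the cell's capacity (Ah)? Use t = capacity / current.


C = I * t = 28.99 * 2.6099 = 75.66 Ah

75.66 Ah


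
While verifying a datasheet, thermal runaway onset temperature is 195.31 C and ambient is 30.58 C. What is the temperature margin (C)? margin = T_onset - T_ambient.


Safety margin = 195.31 C - 30.58 C = 164.73 C

164.73 C


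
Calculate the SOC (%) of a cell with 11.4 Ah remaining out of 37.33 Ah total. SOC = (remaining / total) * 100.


SOC = (remaining / total) * 100 = (11.4 / 37.33) * 100 = 30.54%

30.54%


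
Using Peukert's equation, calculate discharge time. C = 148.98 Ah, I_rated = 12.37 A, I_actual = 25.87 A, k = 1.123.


t_rated = C / I_rated = 148.98 / 12.37 = 12.044 hr
(I_rated/I)^k = (0.47816)^1.123 = 0.43668
t = t_rated * (I_rated/I)^k = 12.044 * 0.43668 = 5.259 hr

5.259 hr


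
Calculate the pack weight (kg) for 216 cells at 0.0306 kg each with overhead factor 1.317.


Cell mass sum = 216 * 0.0306 = 6.6096 kg
With overhead 1.317: m_pack = 6.6096 * 1.317 = 8.705 kg

8.705 kg


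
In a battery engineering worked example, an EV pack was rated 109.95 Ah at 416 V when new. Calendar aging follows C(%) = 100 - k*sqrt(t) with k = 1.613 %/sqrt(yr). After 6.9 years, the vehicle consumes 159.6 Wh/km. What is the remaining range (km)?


Step 1: capacity retention = 100 - 1.613 * sqrt(6.9) = 100 - 1.613 * 2.6268 = 95.763%
Step 2: C_now = 109.95 * 95.763/100 = 105.29 Ah
Step 3: E_pack = V * C_now = 416 * 105.29 = 43801 Wh
Step 4: range = E_pack / consumption = 43801 / 159.6 = 274.4 km

274.4 km


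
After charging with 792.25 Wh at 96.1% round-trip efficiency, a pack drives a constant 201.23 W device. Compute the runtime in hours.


Step 1: E_discharge = eta/100 * E_charge = 96.1/100 * 792.25 = 761.35 Wh
Step 2: t = E_discharge / P = 761.35 / 201.23 = 3.783 hr

3.783 hr


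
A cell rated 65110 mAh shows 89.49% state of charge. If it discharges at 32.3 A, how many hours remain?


Convert: C_total = 65110 mAh = 65.11 Ah
Step 1: remaining = SOC/100 * C_total = 89.49/100 * 65.11 = 58.267 Ah
Step 2: t = remaining / I = 58.267 / 32.3 = 1.804 hr

1.804 hr


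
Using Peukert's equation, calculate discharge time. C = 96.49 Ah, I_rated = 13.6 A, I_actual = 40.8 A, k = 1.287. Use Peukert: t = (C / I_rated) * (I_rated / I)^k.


t_rated = C / I_rated = 96.49 / 13.6 = 7.0949 hr
(I_rated/I)^k = (0.33333)^1.287 = 0.24319
t = t_rated * (I_rated/I)^k = 7.0949 * 0.24319 = 1.725 hr

1.725 hr


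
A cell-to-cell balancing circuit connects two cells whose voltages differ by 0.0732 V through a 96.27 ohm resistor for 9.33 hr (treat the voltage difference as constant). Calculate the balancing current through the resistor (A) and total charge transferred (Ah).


I_bal = dV / R = 0.0732 / 96.27 = 7.6036e-04 A
Q = I_bal * t = 7.6036e-04 * 9.33 = 0.007094 Ah

I=7.6036e-04 A, Q=0.007094 Ah


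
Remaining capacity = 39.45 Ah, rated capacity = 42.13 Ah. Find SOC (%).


SOC = (remaining / total) * 100 = (39.45 / 42.13) * 100 = 93.64%

93.64%


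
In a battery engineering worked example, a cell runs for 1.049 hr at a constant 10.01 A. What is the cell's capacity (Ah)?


C = I * t = 10.01 * 1.049 = 10.50 Ah

10.50 Ah


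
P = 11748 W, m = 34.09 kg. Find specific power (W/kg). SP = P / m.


SP = P / m = 11748 / 34.09 = 344.6 W/kg

344.6 W/kg


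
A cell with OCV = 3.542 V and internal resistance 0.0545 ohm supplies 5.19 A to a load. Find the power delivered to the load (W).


Step 1: V_terminal = OCV - I*R = 3.542 - 5.19 * 0.0545 = 3.2591 V
Step 2: P_out = V_terminal * I = 3.2591 * 5.19 = 16.91 W

16.91 W


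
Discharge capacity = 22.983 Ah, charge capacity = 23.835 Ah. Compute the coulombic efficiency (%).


Coulombic efficiency = 22.983/23.835 * 100% = 96.43%

96.43%


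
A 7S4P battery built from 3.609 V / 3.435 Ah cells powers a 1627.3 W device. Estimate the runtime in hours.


Step 1: E_pack = Ns * V_cell * Np * C_cell = 7 * 3.609 * 4 * 3.435 = 347.11 Wh
Step 2: t = E_pack / P = 347.11 / 1627.3 = 0.2133 hr

0.2133 hr


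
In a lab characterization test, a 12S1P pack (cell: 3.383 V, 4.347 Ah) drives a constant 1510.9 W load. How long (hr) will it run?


Step 1: E_pack = Ns * V_cell * Np * C_cell = 12 * 3.383 * 1 * 4.347 = 176.47 Wh
Step 2: t = E_pack / P = 176.47 / 1510.9 = 0.1168 hr

0.1168 hr


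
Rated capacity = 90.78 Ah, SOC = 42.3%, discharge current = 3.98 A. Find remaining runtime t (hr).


Step 1: remaining = SOC/100 * C_total = 42.3/100 * 90.78 = 38.4 Ah
Step 2: t = remaining / I = 38.4 / 3.98 = 9.648 hr

9.648 hr


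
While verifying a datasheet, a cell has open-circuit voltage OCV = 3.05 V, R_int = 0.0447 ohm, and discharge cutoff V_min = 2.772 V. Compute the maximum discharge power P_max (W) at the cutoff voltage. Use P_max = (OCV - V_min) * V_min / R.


dV = OCV - V_min = 0.278 V (so I_max = dV / R)
P_max = dV * V_min / R = 0.278 * 2.772 / 0.0447 = 17.24 W

17.24 W


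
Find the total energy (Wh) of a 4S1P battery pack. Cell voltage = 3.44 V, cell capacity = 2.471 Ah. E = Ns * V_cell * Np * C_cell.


E = Ns * Vcell * Np * Ccell = 4 * 3.44 * 1 * 2.471 = 34.00 Wh

34.00 Wh


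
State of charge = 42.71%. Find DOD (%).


DOD = 100 - SOC = 100 - 42.71 = 57.29%

57.29%


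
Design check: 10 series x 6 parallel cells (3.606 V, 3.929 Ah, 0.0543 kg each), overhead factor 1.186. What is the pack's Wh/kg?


Step 1: V_pack = 10 * 3.606 = 36.06 V
Step 2: C_pack = 6 * 3.929 = 23.574 Ah
Step 3: E_pack = V_pack * C_pack = 36.06 * 23.574 = 850.08 Wh
Step 4: m_pack = 10 * 6 * 0.0543 * 1.186 = 3.864 kg
Step 5: ED = E_pack / m_pack = 850.08 / 3.864 = 220.0 Wh/kg

220.0 Wh/kg


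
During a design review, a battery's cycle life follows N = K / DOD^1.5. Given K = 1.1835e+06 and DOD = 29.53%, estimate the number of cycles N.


Step 1: DOD^1.5 = 29.53^1.5 = 160.47
Step 2: N = 1.1835e+06 / 160.47 = 7375 cycles

7375 cycles


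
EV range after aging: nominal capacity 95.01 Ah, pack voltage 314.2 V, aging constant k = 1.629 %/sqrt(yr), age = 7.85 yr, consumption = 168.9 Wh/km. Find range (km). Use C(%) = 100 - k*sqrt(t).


Step 1: capacity retention = 100 - 1.629 * sqrt(7.85) = 100 - 1.629 * 2.8018 = 95.436%
Step 2: C_now = 95.01 * 95.436/100 = 90.674 Ah
Step 3: E_pack = V * C_now = 314.2 * 90.674 = 28490 Wh
Step 4: range = E_pack / consumption = 28490 / 168.9 = 168.7 km

168.7 km


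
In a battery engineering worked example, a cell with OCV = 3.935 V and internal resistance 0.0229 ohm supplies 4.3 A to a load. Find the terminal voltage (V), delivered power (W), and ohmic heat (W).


Step 1: V_terminal = OCV - I*R = 3.935 - 4.3 * 0.0229 = 3.8365 V
Step 2: P_out = V_terminal * I = 3.8365 * 4.3 = 16.50 W
Step 3: Q = I^2 * R = 4.3^2 * 0.0229 = 0.4234 W

V=3.8365 V, P=16.50 W, Q=0.4234 W


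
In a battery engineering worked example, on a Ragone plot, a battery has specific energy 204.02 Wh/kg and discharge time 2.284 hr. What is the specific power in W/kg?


Specific power = 204.02 Wh/kg / 2.284 hr = 89.33 W/kg

89.33 W/kg


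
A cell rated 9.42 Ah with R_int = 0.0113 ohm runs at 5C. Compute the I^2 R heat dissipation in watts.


Step 1: I = C_rate * capacity = 5 * 9.42 = 47.1 A
Step 2: Q = I^2 * R = 47.1^2 * 0.0113 = 2218.4 * 0.0113 = 25.07 W

25.07 W


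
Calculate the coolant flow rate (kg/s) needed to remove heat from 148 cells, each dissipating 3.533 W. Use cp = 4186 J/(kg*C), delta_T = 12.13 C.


Q_total = 148 * 3.533 = 522.88 W
m_dot = Q_total / (cp * dT) = 522.88 / (4186 * 12.13) = 0.01030 kg/s

0.01030 kg/s


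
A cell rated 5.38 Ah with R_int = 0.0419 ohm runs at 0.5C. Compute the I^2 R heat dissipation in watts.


Step 1: I = C_rate * capacity = 0.5 * 5.38 = 2.69 A
Step 2: Q = I^2 * R = 2.69^2 * 0.0419 = 7.2361 * 0.0419 = 0.3032 W

0.3032 W


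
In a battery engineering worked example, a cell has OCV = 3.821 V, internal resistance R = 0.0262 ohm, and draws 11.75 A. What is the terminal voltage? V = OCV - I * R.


IR drop = 11.75 * 0.0262 = 0.30785 V
V = 3.821 - 0.30785 = 3.513 V

3.513 V


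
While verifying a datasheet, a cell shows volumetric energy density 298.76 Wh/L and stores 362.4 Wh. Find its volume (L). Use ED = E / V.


V = E / ED = 362.4 / 298.76 = 1.213 L

1.213 L


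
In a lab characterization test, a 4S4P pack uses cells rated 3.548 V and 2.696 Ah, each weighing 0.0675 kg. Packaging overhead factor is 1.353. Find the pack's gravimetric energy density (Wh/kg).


Step 1: V_pack = 4 * 3.548 = 14.192 V
Step 2: C_pack = 4 * 2.696 = 10.784 Ah
Step 3: E_pack = V_pack * C_pack = 14.192 * 10.784 = 153.05 Wh
Step 4: m_pack = 4 * 4 * 0.0675 * 1.353 = 1.4612 kg
Step 5: ED = E_pack / m_pack = 153.05 / 1.4612 = 104.7 Wh/kg

104.7 Wh/kg


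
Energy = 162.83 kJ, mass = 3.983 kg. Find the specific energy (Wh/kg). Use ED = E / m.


Convert: E = 162.83 kJ = 45.231 Wh
ED = E / m = 45.231 / 3.983 = 11.36 Wh/kg

11.36 Wh/kg


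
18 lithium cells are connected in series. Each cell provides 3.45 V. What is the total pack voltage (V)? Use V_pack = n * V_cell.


V_pack = n * V_cell = 18 * 3.45 = 62.1 V

62.1 V


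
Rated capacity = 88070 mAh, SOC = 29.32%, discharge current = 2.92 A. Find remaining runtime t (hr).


Convert: C_total = 88070 mAh = 88.07 Ah
Step 1: remaining = SOC/100 * C_total = 29.32/100 * 88.07 = 25.822 Ah
Step 2: t = remaining / I = 25.822 / 2.92 = 8.843 hr

8.843 hr


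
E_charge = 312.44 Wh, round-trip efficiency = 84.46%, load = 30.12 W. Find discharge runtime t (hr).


Step 1: E_discharge = eta/100 * E_charge = 84.46/100 * 312.44 = 263.89 Wh
Step 2: t = E_discharge / P = 263.89 / 30.12 = 8.761 hr

8.761 hr


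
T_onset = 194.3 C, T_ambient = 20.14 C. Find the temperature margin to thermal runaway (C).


margin = T_onset - T_ambient = 194.3 - 20.14 = 174.16 C

174.16 C


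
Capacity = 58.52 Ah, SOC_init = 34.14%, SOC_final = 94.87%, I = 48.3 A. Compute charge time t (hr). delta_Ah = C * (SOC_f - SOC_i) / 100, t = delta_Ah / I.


Step 1: dSOC = 94.87% - 34.14% = 60.73%
Step 2: delta_Ah = 58.52 * 60.73 / 100 = 35.539 Ah
Step 3: t = 35.539 / 48.3 = 0.7358 hr

0.7358 hr


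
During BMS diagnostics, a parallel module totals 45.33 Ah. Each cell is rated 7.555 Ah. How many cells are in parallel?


n = C_total / C_cell = 45.33 / 7.555 = 6

6


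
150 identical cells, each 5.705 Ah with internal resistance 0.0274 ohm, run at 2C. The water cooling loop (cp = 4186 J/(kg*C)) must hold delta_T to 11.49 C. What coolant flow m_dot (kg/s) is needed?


Step 1: I = 2 * 5.705 = 11.41 A
Step 2: Q_cell = I^2 * R = 11.41^2 * 0.0274 = 3.5672 W
Step 3: Q_total = 150 * 3.5672 = 535.08 W
Step 4: m_dot = Q_total / (cp * dT) = 535.08 / (4186 * 11.49) = 0.01112 kg/s

0.01112 kg/s


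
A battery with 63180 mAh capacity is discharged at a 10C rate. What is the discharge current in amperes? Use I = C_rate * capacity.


Convert: capacity = 63180 mAh = 63.18 Ah
I = C_rate * capacity = 10 * 63.18 = 631.8 A

631.8 A


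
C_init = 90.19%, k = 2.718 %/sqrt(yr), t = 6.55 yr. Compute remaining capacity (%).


sqrt(t) = sqrt(6.55) = 2.5593
C_final = 90.19 - 2.718 * 2.5593 = 83.23%

83.23%


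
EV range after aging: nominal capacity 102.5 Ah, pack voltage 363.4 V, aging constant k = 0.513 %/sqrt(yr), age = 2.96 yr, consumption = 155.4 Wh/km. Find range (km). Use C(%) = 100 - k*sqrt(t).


Step 1: capacity retention = 100 - 0.513 * sqrt(2.96) = 100 - 0.513 * 1.7205 = 99.117%
Step 2: C_now = 102.5 * 99.117/100 = 101.59 Ah
Step 3: E_pack = V * C_now = 363.4 * 101.59 = 36918 Wh
Step 4: range = E_pack / consumption = 36918 / 155.4 = 237.6 km

237.6 km


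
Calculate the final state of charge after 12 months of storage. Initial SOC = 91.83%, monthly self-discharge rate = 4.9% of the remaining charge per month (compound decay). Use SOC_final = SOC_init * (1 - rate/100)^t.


decay = (1 - 4.9/100)^12 = 0.54723
SOC_final = 91.83 * 0.54723 = 50.25%

50.25%


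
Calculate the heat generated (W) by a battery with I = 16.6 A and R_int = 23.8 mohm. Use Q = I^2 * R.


Convert: R = 23.8 mohm = 0.0238 ohm
I^2 = 275.56
Q = 275.56 * 0.0238 = 6.558 W

6.558 W


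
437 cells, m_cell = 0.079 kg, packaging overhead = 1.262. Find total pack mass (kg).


Cell mass sum = 437 * 0.079 = 34.523 kg
With overhead 1.262: m_pack = 34.523 * 1.262 = 43.57 kg

43.57 kg


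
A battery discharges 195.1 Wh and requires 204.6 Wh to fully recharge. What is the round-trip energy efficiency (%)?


eta_e = E_dis / E_chg * 100 = 195.1 / 204.6 * 100 = 95.36%

95.36%


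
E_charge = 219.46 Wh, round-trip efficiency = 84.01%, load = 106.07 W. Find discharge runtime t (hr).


Step 1: E_discharge = eta/100 * E_charge = 84.01/100 * 219.46 = 184.37 Wh
Step 2: t = E_discharge / P = 184.37 / 106.07 = 1.738 hr

1.738 hr


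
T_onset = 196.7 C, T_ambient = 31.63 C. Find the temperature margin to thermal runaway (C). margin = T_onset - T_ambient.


margin = T_onset - T_ambient = 196.7 - 31.63 = 165.07 C

165.07 C


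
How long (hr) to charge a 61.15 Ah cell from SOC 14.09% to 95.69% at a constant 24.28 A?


Step 1: dSOC = 95.69% - 14.09% = 81.6%
Step 2: delta_Ah = 61.15 * 81.6 / 100 = 49.898 Ah
Step 3: t = 49.898 / 24.28 = 2.055 hr

2.055 hr


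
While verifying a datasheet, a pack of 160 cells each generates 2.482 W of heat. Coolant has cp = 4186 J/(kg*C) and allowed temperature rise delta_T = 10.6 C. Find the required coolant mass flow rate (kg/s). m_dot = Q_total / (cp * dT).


Q_total = 160 * 2.482 = 397.12 W
m_dot = Q_total / (cp * dT) = 397.12 / (4186 * 10.6) = 0.008950 kg/s

0.008950 kg/s


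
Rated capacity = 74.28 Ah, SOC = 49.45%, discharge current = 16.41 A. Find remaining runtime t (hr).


Step 1: remaining = SOC/100 * C_total = 49.45/100 * 74.28 = 36.731 Ah
Step 2: t = remaining / I = 36.731 / 16.41 = 2.238 hr

2.238 hr


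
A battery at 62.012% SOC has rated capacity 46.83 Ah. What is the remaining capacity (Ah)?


remaining = SOC / 100 * total = 62.012 / 100 * 46.83 = 29.04 Ah

29.04 Ah


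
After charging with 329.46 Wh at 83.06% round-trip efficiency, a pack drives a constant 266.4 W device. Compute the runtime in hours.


Step 1: E_discharge = eta/100 * E_charge = 83.06/100 * 329.46 = 273.65 Wh
Step 2: t = E_discharge / P = 273.65 / 266.4 = 1.027 hr

1.027 hr


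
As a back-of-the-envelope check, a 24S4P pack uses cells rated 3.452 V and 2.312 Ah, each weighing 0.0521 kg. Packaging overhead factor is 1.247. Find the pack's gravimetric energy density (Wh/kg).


Step 1: V_pack = 24 * 3.452 = 82.848 V
Step 2: C_pack = 4 * 2.312 = 9.248 Ah
Step 3: E_pack = V_pack * C_pack = 82.848 * 9.248 = 766.18 Wh
Step 4: m_pack = 24 * 4 * 0.0521 * 1.247 = 6.237 kg
Step 5: ED = E_pack / m_pack = 766.18 / 6.237 = 122.8 Wh/kg

122.8 Wh/kg


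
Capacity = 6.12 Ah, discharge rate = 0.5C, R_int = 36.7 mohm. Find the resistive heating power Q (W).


Convert: R = 36.7 mohm = 0.0367 ohm
Step 1: I = C_rate * capacity = 0.5 * 6.12 = 3.06 A
Step 2: Q = I^2 * R = 3.06^2 * 0.0367 = 9.3636 * 0.0367 = 0.3436 W

0.3436 W


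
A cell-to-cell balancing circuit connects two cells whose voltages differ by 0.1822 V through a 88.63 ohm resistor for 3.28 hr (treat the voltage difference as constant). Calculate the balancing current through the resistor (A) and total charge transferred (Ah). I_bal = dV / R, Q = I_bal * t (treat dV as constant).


I_bal = dV / R = 0.1822 / 88.63 = 0.0020557 A
Q = I_bal * t = 0.0020557 * 3.28 = 0.006743 Ah

I=0.0020557 A, Q=0.006743 Ah


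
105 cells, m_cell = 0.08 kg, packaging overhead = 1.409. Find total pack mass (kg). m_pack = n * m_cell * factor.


Cell mass sum = 105 * 0.08 = 8.4 kg
With overhead 1.409: m_pack = 8.4 * 1.409 = 11.84 kg

11.84 kg


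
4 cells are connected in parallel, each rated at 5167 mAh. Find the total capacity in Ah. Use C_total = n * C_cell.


Convert: C_cell = 5167 mAh = 5.167 Ah
C_total = 4 * 5.167 = 20.668 Ah

20.668 Ah


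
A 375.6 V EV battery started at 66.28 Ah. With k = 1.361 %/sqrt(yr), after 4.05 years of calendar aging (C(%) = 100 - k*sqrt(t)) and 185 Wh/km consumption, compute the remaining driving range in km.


Step 1: capacity retention = 100 - 1.361 * sqrt(4.05) = 100 - 1.361 * 2.0125 = 97.261%
Step 2: C_now = 66.28 * 97.261/100 = 64.465 Ah
Step 3: E_pack = V * C_now = 375.6 * 64.465 = 24213 Wh
Step 4: range = E_pack / consumption = 24213 / 185 = 130.9 km

130.9 km


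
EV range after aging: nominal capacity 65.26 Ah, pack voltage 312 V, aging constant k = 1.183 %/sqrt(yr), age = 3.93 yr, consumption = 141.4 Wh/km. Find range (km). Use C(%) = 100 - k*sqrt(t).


Step 1: capacity retention = 100 - 1.183 * sqrt(3.93) = 100 - 1.183 * 1.9824 = 97.655%
Step 2: C_now = 65.26 * 97.655/100 = 63.73 Ah
Step 3: E_pack = V * C_now = 312 * 63.73 = 19884 Wh
Step 4: range = E_pack / consumption = 19884 / 141.4 = 140.6 km

140.6 km


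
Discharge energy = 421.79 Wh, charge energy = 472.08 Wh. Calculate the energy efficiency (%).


Round-trip efficiency = 421.79/472.08 * 100% = 89.35%

89.35%


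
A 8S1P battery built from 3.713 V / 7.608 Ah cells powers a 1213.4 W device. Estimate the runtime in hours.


Step 1: E_pack = Ns * V_cell * Np * C_cell = 8 * 3.713 * 1 * 7.608 = 225.99 Wh
Step 2: t = E_pack / P = 225.99 / 1213.4 = 0.1862 hr

0.1862 hr


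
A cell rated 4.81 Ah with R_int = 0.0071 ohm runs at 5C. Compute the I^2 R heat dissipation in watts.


Step 1: I = C_rate * capacity = 5 * 4.81 = 24.05 A
Step 2: Q = I^2 * R = 24.05^2 * 0.0071 = 578.4 * 0.0071 = 4.107 W

4.107 W


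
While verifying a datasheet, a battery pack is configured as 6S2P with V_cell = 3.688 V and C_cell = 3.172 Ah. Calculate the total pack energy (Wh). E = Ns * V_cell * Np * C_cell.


E = Ns * Vcell * Np * Ccell = 6 * 3.688 * 2 * 3.172 = 140.4 Wh

140.4 Wh


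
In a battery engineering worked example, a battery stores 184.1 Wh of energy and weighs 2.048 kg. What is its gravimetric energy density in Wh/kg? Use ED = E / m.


ED = E / m = 184.1 / 2.048 = 89.89 Wh/kg

89.89 Wh/kg


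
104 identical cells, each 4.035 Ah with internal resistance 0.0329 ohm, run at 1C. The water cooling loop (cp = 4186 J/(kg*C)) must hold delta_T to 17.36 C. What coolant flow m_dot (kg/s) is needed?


Step 1: I = 1 * 4.035 = 4.035 A
Step 2: Q_cell = I^2 * R = 4.035^2 * 0.0329 = 0.53565 W
Step 3: Q_total = 104 * 0.53565 = 55.708 W
Step 4: m_dot = Q_total / (cp * dT) = 55.708 / (4186 * 17.36) = 7.666e-04 kg/s

7.666e-04 kg/s


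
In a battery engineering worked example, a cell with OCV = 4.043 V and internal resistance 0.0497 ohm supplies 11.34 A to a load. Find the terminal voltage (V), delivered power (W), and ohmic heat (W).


Step 1: V_terminal = OCV - I*R = 4.043 - 11.34 * 0.0497 = 3.4794 V
Step 2: P_out = V_terminal * I = 3.4794 * 11.34 = 39.46 W
Step 3: Q = I^2 * R = 11.34^2 * 0.0497 = 6.391 W

V=3.4794 V, P=39.46 W, Q=6.391 W


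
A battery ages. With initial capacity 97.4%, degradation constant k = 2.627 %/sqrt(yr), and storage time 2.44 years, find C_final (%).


sqrt(t) = sqrt(2.44) = 1.562
C_final = 97.4 - 2.627 * 1.562 = 93.30%

93.30%


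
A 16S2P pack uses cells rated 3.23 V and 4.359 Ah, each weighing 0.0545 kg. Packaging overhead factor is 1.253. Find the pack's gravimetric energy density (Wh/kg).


Step 1: V_pack = 16 * 3.23 = 51.68 V
Step 2: C_pack = 2 * 4.359 = 8.718 Ah
Step 3: E_pack = V_pack * C_pack = 51.68 * 8.718 = 450.55 Wh
Step 4: m_pack = 16 * 2 * 0.0545 * 1.253 = 2.1852 kg
Step 5: ED = E_pack / m_pack = 450.55 / 2.1852 = 206.2 Wh/kg

206.2 Wh/kg


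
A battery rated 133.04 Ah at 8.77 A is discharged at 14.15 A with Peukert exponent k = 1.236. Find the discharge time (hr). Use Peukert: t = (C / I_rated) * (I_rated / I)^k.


t_rated = C / I_rated = 133.04 / 8.77 = 15.17 hr
(I_rated/I)^k = (0.61979)^1.236 = 0.55362
t = t_rated * (I_rated/I)^k = 15.17 * 0.55362 = 8.398 hr

8.398 hr


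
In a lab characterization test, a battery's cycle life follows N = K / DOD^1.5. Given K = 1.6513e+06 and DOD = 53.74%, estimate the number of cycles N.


DOD^1.5 = 393.95
N = K / DOD^1.5 = 1.6513e+06 / 393.95 = 4192

4192 cycles


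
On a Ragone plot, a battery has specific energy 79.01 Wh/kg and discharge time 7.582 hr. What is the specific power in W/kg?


Specific power = 79.01 Wh/kg / 7.582 hr = 10.42 W/kg

10.42 W/kg
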